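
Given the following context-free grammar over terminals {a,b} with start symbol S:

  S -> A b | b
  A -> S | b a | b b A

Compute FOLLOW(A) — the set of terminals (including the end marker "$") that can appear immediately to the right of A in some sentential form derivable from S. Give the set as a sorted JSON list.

Compute FIRST by fixpoint:
round 1:
  A via A→b a: +{b}
  S via S→A b: +{b}
  FIRST(S)={b}  FIRST(A)={b}
round 2: (no change)
  FIRST(S)={b}  FIRST(A)={b}

Compute FOLLOW by fixpoint:
initialize: $ ∈ FOLLOW(S)
round 1:
  S→A b: FOLLOW(A) ⊇ FIRST(b) = {b}; new: +{b}
  FOLLOW(S)={$}  FOLLOW(A)={b}
round 2:
  A→S: FOLLOW(S) ⊇ FOLLOW(A) ⊇ {b}; new: +{b}
  FOLLOW(S)={$,b}  FOLLOW(A)={b}
round 3: (stable)
  FOLLOW(S)={$,b}  FOLLOW(A)={b}

FOLLOW(A) = ["b"]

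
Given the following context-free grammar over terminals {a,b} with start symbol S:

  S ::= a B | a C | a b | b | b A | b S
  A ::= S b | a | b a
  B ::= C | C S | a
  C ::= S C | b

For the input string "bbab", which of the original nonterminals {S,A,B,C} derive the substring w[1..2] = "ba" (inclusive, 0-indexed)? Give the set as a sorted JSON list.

Convert to CNF:
  S -> T0 A | T0 S | T1 B | T1 C | T1 T0 | b
  A -> S T0 | T0 T1 | a
  B -> C S | S C | a | b
  C -> S C | b
  T0 -> b
  T1 -> a

CYK table (by increasing span) — only the sub-triangle for w[1..2]:
  T[1,1] 'b' = {B,C,S,T0}  orig:{B,C,S}
  T[2,2] 'a' = {A,B,T1}  orig:{A,B}
  T[1,2] 'ba' = {A,S}

Original NTs in T[1,2] deriving "ba": ["A", "S"]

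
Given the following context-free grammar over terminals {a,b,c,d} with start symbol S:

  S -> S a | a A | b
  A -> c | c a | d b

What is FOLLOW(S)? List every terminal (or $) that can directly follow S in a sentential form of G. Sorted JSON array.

FIRST sets, iterate to fixpoint:
[1]
  A via A→c: +{c}
  A via A→d b: +{d}
  S via S→a A: +{a}
  S via S→b: +{b}
  FIRST(S)={a,b}  FIRST(A)={c,d}
[2] (no change)
  FIRST(S)={a,b}  FIRST(A)={c,d}

FOLLOW sets:
seed FOLLOW(S) with $
round 1:
  S→S a: FOLLOW(S) ⊇ FIRST(a) = {a}; new: +{a}
  S→a A: FOLLOW(A) ⊇ FOLLOW(S) ⊇ {$,a}; new: +{$,a}
  FOLLOW(S)={$,a}  FOLLOW(A)={$,a}
round 2: (stable)
  FOLLOW(S)={$,a}  FOLLOW(A)={$,a}

FOLLOW(S) = ["$", "a"]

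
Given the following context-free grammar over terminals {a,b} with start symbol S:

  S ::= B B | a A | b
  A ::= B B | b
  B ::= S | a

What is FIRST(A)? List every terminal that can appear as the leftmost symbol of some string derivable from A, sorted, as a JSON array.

FIRST sets, iterate to fixpoint:
[1]
  A via A→b: +{b}
  B via B→a: +{a}
  S via S→B B: +{a}
  S via S→b: +{b}
  FIRST[S]={a,b}  FIRST[A]={b}  FIRST[B]={a}
[2]
  A via A→B B: +{a}
  B via B→S: +{b}
  FIRST[S]={a,b}  FIRST[A]={a,b}  FIRST[B]={a,b}
[3] — fixpoint
  FIRST[S]={a,b}  FIRST[A]={a,b}  FIRST[B]={a,b}

FIRST(A) = ["a", "b"]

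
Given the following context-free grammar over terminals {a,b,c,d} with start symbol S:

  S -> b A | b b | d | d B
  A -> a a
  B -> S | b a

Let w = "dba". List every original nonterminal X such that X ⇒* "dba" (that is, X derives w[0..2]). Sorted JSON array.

CNF form of G:
  S -> T1 A | T1 T1 | T2 B | d
  A -> T0 T0
  B -> T1 A | T1 T0 | T1 T1 | T2 B | d
  T0 -> a
  T1 -> b
  T2 -> d

CYK fill (cells [i..j] with 0 ≤ i ≤ j ≤ 2 only):
  cell(0,0) d: {B,S,T2}  orig:{B,S}
  cell(1,1) b: {T1}  orig:{}
  cell(2,2) a: {T0}  orig:{}
  cell(0,1) db: ∅
  cell(1,2) ba: {B}
  cell(0,2) dba: {B,S}

Original NTs in T[0,2] deriving "dba": ["B", "S"]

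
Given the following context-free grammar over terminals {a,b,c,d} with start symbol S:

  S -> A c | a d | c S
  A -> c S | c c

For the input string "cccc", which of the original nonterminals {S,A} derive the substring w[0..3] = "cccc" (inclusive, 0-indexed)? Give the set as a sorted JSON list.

Convert to CNF:
  S -> A T0 | T0 S | T1 T2
  A -> T0 S | T0 T0
  T0 -> c
  T1 -> a
  T2 -> d

CYK table (by increasing span), restricted to cells inside w[0..3]:
  cell(0,0) c: {T0}  orig:{}
  cell(1,1) c: {T0}  orig:{}
  cell(2,2) c: {T0}  orig:{}
  cell(3,3) c: {T0}  orig:{}
  cell(0,1) cc: {A}
  cell(1,2) cc: {A}
  cell(2,3) cc: {A}
  cell(0,2) ccc: {S}
  cell(1,3) ccc: {S}
  cell(0,3) cccc: {A,S}

Original NTs in T[0,3] deriving "cccc": ["A", "S"]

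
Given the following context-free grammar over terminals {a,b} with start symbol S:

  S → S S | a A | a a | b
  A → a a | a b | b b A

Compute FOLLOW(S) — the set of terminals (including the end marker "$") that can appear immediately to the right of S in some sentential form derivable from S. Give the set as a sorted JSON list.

FIRST sets, iterate to fixpoint:
iter 1:
  A via A→a a: +{a}
  A via A→b b A: +{b}
  S via S→a A: +{a}
  S via S→b: +{b}
  S: {a,b}  A: {a,b}
iter 2: (no change)
  S: {a,b}  A: {a,b}

FOLLOW iteration:
initialize: $ ∈ FOLLOW(S)
iter 1:
  S→S S: FOLLOW(S) ⊇ FIRST(S) = {a,b}; new: +{a,b}
  S→a A: FOLLOW(A) ⊇ FOLLOW(S) ⊇ {$,a,b}; new: +{$,a,b}
  S: {$,a,b}  A: {$,a,b}
iter 2: — fixpoint
  S: {$,a,b}  A: {$,a,b}

FOLLOW(S) = ["$", "a", "b"]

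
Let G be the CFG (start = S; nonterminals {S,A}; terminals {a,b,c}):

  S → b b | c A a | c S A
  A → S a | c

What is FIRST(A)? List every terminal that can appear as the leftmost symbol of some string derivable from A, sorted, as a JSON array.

FIRST sets, iterate to fixpoint:
pass 1:
  A via A→c: +{c}
  S via S→b b: +{b}
  S via S→c A a: +{c}
  S: {b,c}  A: {c}
pass 2:
  A via A→S a: +{b}
  S: {b,c}  A: {b,c}
pass 3: — fixpoint
  S: {b,c}  A: {b,c}

FIRST(A) = ["b", "c"]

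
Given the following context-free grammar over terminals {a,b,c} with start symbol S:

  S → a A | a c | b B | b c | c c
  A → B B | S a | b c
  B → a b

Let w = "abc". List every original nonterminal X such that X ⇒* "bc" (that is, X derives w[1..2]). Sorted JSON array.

CNF form of G:
  S -> T0 A | T0 T2 | T1 B | T1 T2 | T2 T2
  A -> B B | S T0 | T1 T2
  B -> T0 T1
  T0 -> a
  T1 -> b
  T2 -> c

Fill CYK table bottom-up (cells [i..j] with 1 ≤ i ≤ j ≤ 2 only):
  [1..1]={T1}  "b"  orig:{}
  [2..2]={T2}  "c"  orig:{}
  [1..2]={A,S}  "bc"

Original NTs in T[1,2] deriving "bc": ["A", "S"]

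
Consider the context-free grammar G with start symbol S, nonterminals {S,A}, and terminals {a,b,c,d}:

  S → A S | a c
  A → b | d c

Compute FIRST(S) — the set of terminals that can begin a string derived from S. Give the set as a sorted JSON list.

FIRST sets, iterate to fixpoint:
pass 1:
  A via A→b: +{b}
  A via A→d c: +{d}
  S via S→A S: +{b,d}
  S via S→a c: +{a}
  S: {a,b,d}  A: {b,d}
pass 2: (no change)
  S: {a,b,d}  A: {b,d}

FIRST(S) = ["a", "b", "d"]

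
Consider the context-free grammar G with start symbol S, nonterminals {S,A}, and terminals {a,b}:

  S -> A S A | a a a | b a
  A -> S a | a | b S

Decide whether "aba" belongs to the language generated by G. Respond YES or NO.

CNF form of G:
  S -> A X2 | T0 X3 | T1 T0
  A -> S T0 | T1 S | a
  T0 -> a
  T1 -> b
  X2 -> S A
  X3 -> T0 T0

Fill CYK table bottom-up:
  [0..0]={A,T0}  "a"  orig:{A}
  [1..1]={T1}  "b"  orig:{}
  [2..2]={A,T0}  "a"  orig:{A}
  [0..1]=∅  "ab"
  [1..2]={S}  "ba"
  [0..2]=∅  "aba"

S ∉ T[0,2] ⇒ NO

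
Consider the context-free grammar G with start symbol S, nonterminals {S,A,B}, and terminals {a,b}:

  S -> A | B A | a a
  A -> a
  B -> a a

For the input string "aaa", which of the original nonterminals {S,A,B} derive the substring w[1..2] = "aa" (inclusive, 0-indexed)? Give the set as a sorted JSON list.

CNF form of G:
  S -> B A | T0 T0 | a
  A -> a
  B -> T0 T0
  T0 -> a

CYK fill — only the sub-triangle for w[1..2]:
  [1..1]={A,S,T0}  "a"  orig:{A,S}
  [2..2]={A,S,T0}  "a"  orig:{A,S}
  [1..2]={B,S}  "aa"

Original NTs in T[1,2] deriving "aa": ["B", "S"]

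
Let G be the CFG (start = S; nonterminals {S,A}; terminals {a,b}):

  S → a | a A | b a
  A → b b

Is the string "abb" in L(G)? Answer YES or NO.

CNF form of G:
  S -> T0 T1 | T1 A | a
  A -> T0 T0
  T0 -> b
  T1 -> a

Fill CYK table bottom-up:
  cell(0,0) a: {S,T1}  orig:{S}
  cell(1,1) b: {T0}  orig:{}
  cell(2,2) b: {T0}  orig:{}
  cell(0,1) ab: ∅
  cell(1,2) bb: {A}
  cell(0,2) abb: {S}

S ∈ T[0,2] ⇒ YES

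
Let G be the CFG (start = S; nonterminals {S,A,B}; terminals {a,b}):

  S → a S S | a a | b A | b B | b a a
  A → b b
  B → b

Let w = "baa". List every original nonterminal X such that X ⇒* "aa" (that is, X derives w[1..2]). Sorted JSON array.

Convert to CNF:
  S -> T0 A | T0 B | T0 X3 | T1 T1 | T1 X2
  A -> T0 T0
  B -> b
  T0 -> b
  T1 -> a
  X2 -> S S
  X3 -> T1 T1

CYK table (by increasing span) (cells [i..j] with 1 ≤ i ≤ j ≤ 2 only):
  cell(1,1) a: {T1}  orig:{}
  cell(2,2) a: {T1}  orig:{}
  cell(1,2) aa: {S,X3}  orig:{S}

Original NTs in T[1,2] deriving "aa": ["S"]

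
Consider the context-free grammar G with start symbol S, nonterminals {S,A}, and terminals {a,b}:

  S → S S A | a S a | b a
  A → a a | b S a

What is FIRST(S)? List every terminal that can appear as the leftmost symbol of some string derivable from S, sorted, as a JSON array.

Compute FIRST by fixpoint:
pass 1:
  A via A→a a: +{a}
  A via A→b S a: +{b}
  S via S→a S a: +{a}
  S via S→b a: +{b}
  FIRST[S]={a,b}  FIRST[A]={a,b}
pass 2: done
  FIRST[S]={a,b}  FIRST[A]={a,b}

FIRST(S) = ["a", "b"]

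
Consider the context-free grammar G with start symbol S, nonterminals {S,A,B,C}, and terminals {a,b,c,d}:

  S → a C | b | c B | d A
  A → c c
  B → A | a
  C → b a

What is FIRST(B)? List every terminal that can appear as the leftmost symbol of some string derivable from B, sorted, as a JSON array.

FIRST sets, iterate to fixpoint:
iter 1:
  A via A→c c: +{c}
  B via B→A: +{c}
  B via B→a: +{a}
  C via C→b a: +{b}
  S via S→a C: +{a}
  S via S→b: +{b}
  S via S→c B: +{c}
  S via S→d A: +{d}
  FIRST(S)={a,b,c,d}  FIRST(A)={c}  FIRST(B)={a,c}  FIRST(C)={b}
iter 2: (stable)
  FIRST(S)={a,b,c,d}  FIRST(A)={c}  FIRST(B)={a,c}  FIRST(C)={b}

FIRST(B) = ["a", "c"]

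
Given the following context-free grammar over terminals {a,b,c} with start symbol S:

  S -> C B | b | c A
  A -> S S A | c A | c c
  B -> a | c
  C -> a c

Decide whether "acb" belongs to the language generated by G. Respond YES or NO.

Convert to CNF:
  S -> C B | T0 A | b
  A -> S X2 | T0 A | T0 T0
  B -> a | c
  C -> T1 T0
  T0 -> c
  T1 -> a
  X2 -> S A

CYK table (by increasing span):
  [0..0]={B,T1}  "a"  orig:{B}
  [1..1]={B,T0}  "c"  orig:{B}
  [2..2]={S}  "b"
  [0..1]={C}  "ac"
  [1..2]=∅  "cb"
  [0..2]=∅  "acb"

S ∉ T[0,2] ⇒ NO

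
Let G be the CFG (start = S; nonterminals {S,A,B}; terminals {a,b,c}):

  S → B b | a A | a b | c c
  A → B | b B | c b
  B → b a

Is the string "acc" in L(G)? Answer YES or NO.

CNF form of G:
  S -> B T0 | T1 A | T1 T0 | T2 T2
  A -> T0 B | T0 T1 | T2 T0
  B -> T0 T1
  T0 -> b
  T1 -> a
  T2 -> c

CYK fill:
  [0..0]={T1}  "a"  orig:{}
  [1..1]={T2}  "c"  orig:{}
  [2..2]={T2}  "c"  orig:{}
  [0..1]=∅  "ac"
  [1..2]={S}  "cc"
  [0..2]=∅  "acc"

S ∉ T[0,2] ⇒ NO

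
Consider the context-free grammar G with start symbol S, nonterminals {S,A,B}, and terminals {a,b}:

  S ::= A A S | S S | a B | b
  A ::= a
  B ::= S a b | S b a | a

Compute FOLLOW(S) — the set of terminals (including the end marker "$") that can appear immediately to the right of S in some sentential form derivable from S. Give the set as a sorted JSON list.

Compute FIRST by fixpoint:
pass 1:
  A via A→a: +{a}
  B via B→a: +{a}
  S via S→A A S: +{a}
  S via S→b: +{b}
  S: {a,b}  A: {a}  B: {a}
pass 2:
  B via B→S a b: +{b}
  S: {a,b}  A: {a}  B: {a,b}
pass 3: — fixpoint
  S: {a,b}  A: {a}  B: {a,b}

FOLLOW iteration:
initialize: $ ∈ FOLLOW(S)
iter 1:
  B→S a b: FOLLOW(S) ⊇ FIRST(a) = {a}; new: +{a}
  B→S b a: FOLLOW(S) ⊇ FIRST(b) = {b}; new: +{b}
  S→A A S: FOLLOW(A) ⊇ FIRST(A) = {a}; new: +{a}
  S→A A S: FOLLOW(A) ⊇ FIRST(S) = {a,b}; new: +{b}
  S→a B: FOLLOW(B) ⊇ FOLLOW(S) ⊇ {$,a,b}; new: +{$,a,b}
  FOLLOW(S)={$,a,b}  FOLLOW(A)={a,b}  FOLLOW(B)={$,a,b}
iter 2: done
  FOLLOW(S)={$,a,b}  FOLLOW(A)={a,b}  FOLLOW(B)={$,a,b}

FOLLOW(S) = ["$", "a", "b"]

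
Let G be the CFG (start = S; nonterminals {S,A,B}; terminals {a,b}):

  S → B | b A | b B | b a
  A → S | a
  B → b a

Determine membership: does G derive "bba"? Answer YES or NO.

CNF form of G:
  S -> T0 A | T0 B | T0 T1
  A -> T0 A | T0 B | T0 T1 | a
  B -> T0 T1
  T0 -> b
  T1 -> a

CYK fill:
  [0..0]={T0}  "b"  orig:{}
  [1..1]={T0}  "b"  orig:{}
  [2..2]={A,T1}  "a"  orig:{A}
  [0..1]=∅  "bb"
  [1..2]={A,B,S}  "ba"
  [0..2]={A,S}  "bba"

S ∈ T[0,2] ⇒ YES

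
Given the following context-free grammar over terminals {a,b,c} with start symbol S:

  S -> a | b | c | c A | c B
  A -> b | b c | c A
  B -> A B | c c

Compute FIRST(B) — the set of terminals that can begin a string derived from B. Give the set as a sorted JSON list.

Compute FIRST by fixpoint:
[1]
  A via A→b: +{b}
  A via A→c A: +{c}
  B via B→A B: +{b,c}
  S via S→a: +{a}
  S via S→b: +{b}
  S via S→c: +{c}
  S: {a,b,c}  A: {b,c}  B: {b,c}
[2] — fixpoint
  S: {a,b,c}  A: {b,c}  B: {b,c}

FIRST(B) = ["b", "c"]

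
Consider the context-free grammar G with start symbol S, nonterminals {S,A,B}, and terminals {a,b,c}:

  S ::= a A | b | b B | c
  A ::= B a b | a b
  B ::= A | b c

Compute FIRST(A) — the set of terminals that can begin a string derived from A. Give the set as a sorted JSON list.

Compute FIRST by fixpoint:
pass 1:
  A via A→a b: +{a}
  B via B→A: +{a}
  B via B→b c: +{b}
  S via S→a A: +{a}
  S via S→b: +{b}
  S via S→c: +{c}
  FIRST[S]={a,b,c}  FIRST[A]={a}  FIRST[B]={a,b}
pass 2:
  A via A→B a b: +{b}
  FIRST[S]={a,b,c}  FIRST[A]={a,b}  FIRST[B]={a,b}
pass 3: (no change)
  FIRST[S]={a,b,c}  FIRST[A]={a,b}  FIRST[B]={a,b}

FIRST(A) = ["a", "b"]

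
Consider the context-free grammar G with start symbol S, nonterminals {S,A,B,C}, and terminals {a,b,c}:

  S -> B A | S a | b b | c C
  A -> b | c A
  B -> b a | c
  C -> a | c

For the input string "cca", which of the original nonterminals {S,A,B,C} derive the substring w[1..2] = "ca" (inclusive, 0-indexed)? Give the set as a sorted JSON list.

CNF form of G:
  S -> B A | S T2 | T0 C | T1 T1
  A -> T0 A | b
  B -> T1 T2 | c
  C -> a | c
  T0 -> c
  T1 -> b
  T2 -> a

CYK fill, restricted to cells inside w[1..2]:
  T[1,1] 'c' = {B,C,T0}  orig:{B,C}
  T[2,2] 'a' = {C,T2}  orig:{C}
  T[1,2] 'ca' = {S}

Original NTs in T[1,2] deriving "ca": ["S"]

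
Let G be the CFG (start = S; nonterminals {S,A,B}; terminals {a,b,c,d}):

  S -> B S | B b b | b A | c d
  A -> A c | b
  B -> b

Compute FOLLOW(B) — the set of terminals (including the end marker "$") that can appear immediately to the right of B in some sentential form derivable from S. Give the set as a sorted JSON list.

FIRST iteration:
[1]
  A via A→b: +{b}
  B via B→b: +{b}
  S via S→B S: +{b}
  S via S→c d: +{c}
  S: {b,c}  A: {b}  B: {b}
[2] (stable)
  S: {b,c}  A: {b}  B: {b}

Compute FOLLOW by fixpoint:
seed FOLLOW(S) with $
pass 1:
  A→A c: FOLLOW(A) ⊇ FIRST(c) = {c}; new: +{c}
  S→B S: FOLLOW(B) ⊇ FIRST(S) = {b,c}; new: +{b,c}
  S→b A: FOLLOW(A) ⊇ FOLLOW(S) ⊇ {$}; new: +{$}
  FOLLOW(S)={$}  FOLLOW(A)={$,c}  FOLLOW(B)={b,c}
pass 2: done
  FOLLOW(S)={$}  FOLLOW(A)={$,c}  FOLLOW(B)={b,c}

FOLLOW(B) = ["b", "c"]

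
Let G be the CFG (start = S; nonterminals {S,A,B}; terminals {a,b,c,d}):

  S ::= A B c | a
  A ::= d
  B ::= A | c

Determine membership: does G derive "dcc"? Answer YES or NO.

CNF form of G:
  S -> A X1 | a
  A -> d
  B -> c | d
  T0 -> c
  X1 -> B T0

CYK fill:
  T[0,0] 'd' = {A,B}
  T[1,1] 'c' = {B,T0}  orig:{B}
  T[2,2] 'c' = {B,T0}  orig:{B}
  T[0,1] 'dc' = {X1}  orig:{}
  T[1,2] 'cc' = {X1}  orig:{}
  T[0,2] 'dcc' = {S}

S ∈ T[0,2] ⇒ YES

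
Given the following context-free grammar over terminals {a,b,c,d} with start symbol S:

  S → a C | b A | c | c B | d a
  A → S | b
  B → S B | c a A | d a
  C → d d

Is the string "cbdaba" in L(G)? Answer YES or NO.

CNF form of G:
  S -> T0 C | T1 A | T2 B | T3 T0 | c
  A -> T0 C | T1 A | T2 B | T3 T0 | b | c
  B -> S B | T2 X4 | T3 T0
  C -> T3 T3
  T0 -> a
  T1 -> b
  T2 -> c
  T3 -> d
  X4 -> T0 A

CYK table (by increasing span):
  T[0,0] 'c' = {A,S,T2}  orig:{A,S}
  T[1,1] 'b' = {A,T1}  orig:{A}
  T[2,2] 'd' = {T3}  orig:{}
  T[3,3] 'a' = {T0}  orig:{}
  T[4,4] 'b' = {A,T1}  orig:{A}
  T[5,5] 'a' = {T0}  orig:{}
  T[0,1] 'cb' = ∅
  T[1,2] 'bd' = ∅
  T[2,3] 'da' = {A,B,S}
  T[3,4] 'ab' = {X4}  orig:{}
  T[4,5] 'ba' = ∅
  T[0,2] 'cbd' = ∅
  T[1,3] 'bda' = {A,S}
  T[2,4] 'dab' = ∅
  T[3,5] 'aba' = ∅
  T[0,3] 'cbda' = ∅
  T[1,4] 'bdab' = ∅
  T[2,5] 'daba' = ∅
  T[0,4] 'cbdab' = ∅
  T[1,5] 'bdaba' = ∅
  T[0,5] 'cbdaba' = ∅

S ∉ T[0,5] ⇒ NO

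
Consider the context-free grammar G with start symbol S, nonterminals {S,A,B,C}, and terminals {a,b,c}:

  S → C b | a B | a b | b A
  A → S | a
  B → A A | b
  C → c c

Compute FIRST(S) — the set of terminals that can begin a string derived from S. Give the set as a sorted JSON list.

FIRST iteration:
[1]
  A via A→a: +{a}
  B via B→A A: +{a}
  B via B→b: +{b}
  C via C→c c: +{c}
  S via S→C b: +{c}
  S via S→a B: +{a}
  S via S→b A: +{b}
  FIRST[S]={a,b,c}  FIRST[A]={a}  FIRST[B]={a,b}  FIRST[C]={c}
[2]
  A via A→S: +{b,c}
  B via B→A A: +{c}
  FIRST[S]={a,b,c}  FIRST[A]={a,b,c}  FIRST[B]={a,b,c}  FIRST[C]={c}
[3] (stable)
  FIRST[S]={a,b,c}  FIRST[A]={a,b,c}  FIRST[B]={a,b,c}  FIRST[C]={c}

FIRST(S) = ["a", "b", "c"]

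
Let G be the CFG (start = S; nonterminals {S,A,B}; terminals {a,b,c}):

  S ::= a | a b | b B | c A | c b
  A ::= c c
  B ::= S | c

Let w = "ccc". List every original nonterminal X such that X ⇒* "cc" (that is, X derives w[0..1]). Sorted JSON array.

CNF form of G:
  S -> T0 A | T0 T2 | T1 T2 | T2 B | a
  A -> T0 T0
  B -> T0 A | T0 T2 | T1 T2 | T2 B | a | c
  T0 -> c
  T1 -> a
  T2 -> b

Fill CYK table bottom-up — only the sub-triangle for w[0..1]:
  [0..0]={B,T0}  "c"  orig:{B}
  [1..1]={B,T0}  "c"  orig:{B}
  [0..1]={A}  "cc"

Original NTs in T[0,1] deriving "cc": ["A"]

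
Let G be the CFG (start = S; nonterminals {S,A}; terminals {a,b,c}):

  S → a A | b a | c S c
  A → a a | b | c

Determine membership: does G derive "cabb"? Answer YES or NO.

Convert to CNF:
  S -> T0 A | T1 T0 | T2 X3
  A -> T0 T0 | b | c
  T0 -> a
  T1 -> b
  T2 -> c
  X3 -> S T2

CYK table (by increasing span):
  T[0,0] 'c' = {A,T2}  orig:{A}
  T[1,1] 'a' = {T0}  orig:{}
  T[2,2] 'b' = {A,T1}  orig:{A}
  T[3,3] 'b' = {A,T1}  orig:{A}
  T[0,1] 'ca' = ∅
  T[1,2] 'ab' = {S}
  T[2,3] 'bb' = ∅
  T[0,2] 'cab' = ∅
  T[1,3] 'abb' = ∅
  T[0,3] 'cabb' = ∅

S ∉ T[0,3] ⇒ NO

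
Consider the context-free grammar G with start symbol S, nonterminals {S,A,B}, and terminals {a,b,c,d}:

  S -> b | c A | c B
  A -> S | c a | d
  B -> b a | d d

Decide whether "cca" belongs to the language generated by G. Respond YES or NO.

CNF form of G:
  S -> T0 A | T0 B | b
  A -> T0 A | T0 B | T0 T1 | b | d
  B -> T2 T1 | T3 T3
  T0 -> c
  T1 -> a
  T2 -> b
  T3 -> d

CYK fill:
  T[0,0] 'c' = {T0}  orig:{}
  T[1,1] 'c' = {T0}  orig:{}
  T[2,2] 'a' = {T1}  orig:{}
  T[0,1] 'cc' = ∅
  T[1,2] 'ca' = {A}
  T[0,2] 'cca' = {A,S}

S ∈ T[0,2] ⇒ YES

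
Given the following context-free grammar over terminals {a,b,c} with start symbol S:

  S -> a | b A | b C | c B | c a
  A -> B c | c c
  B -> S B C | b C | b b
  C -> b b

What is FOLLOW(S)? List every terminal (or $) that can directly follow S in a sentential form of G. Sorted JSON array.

Compute FIRST by fixpoint:
iter 1:
  A via A→c c: +{c}
  B via B→b C: +{b}
  C via C→b b: +{b}
  S via S→a: +{a}
  S via S→b A: +{b}
  S via S→c B: +{c}
  S: {a,b,c}  A: {c}  B: {b}  C: {b}
iter 2:
  A via A→B c: +{b}
  B via B→S B C: +{a,c}
  S: {a,b,c}  A: {b,c}  B: {a,b,c}  C: {b}
iter 3:
  A via A→B c: +{a}
  S: {a,b,c}  A: {a,b,c}  B: {a,b,c}  C: {b}
iter 4: (stable)
  S: {a,b,c}  A: {a,b,c}  B: {a,b,c}  C: {b}

FOLLOW iteration:
seed FOLLOW(S) with $
[1]
  A→B c: FOLLOW(B) ⊇ FIRST(c) = {c}; new: +{c}
  B→S B C: FOLLOW(S) ⊇ FIRST(B) = {a,b,c}; new: +{a,b,c}
  B→S B C: FOLLOW(B) ⊇ FIRST(C) = {b}; new: +{b}
  B→S B C: FOLLOW(C) ⊇ FOLLOW(B) ⊇ {b,c}; new: +{b,c}
  S→b A: FOLLOW(A) ⊇ FOLLOW(S) ⊇ {$,a,b,c}; new: +{$,a,b,c}
  S→b C: FOLLOW(C) ⊇ FOLLOW(S) ⊇ {$,a,b,c}; new: +{$,a}
  S→c B: FOLLOW(B) ⊇ FOLLOW(S) ⊇ {$,a,b,c}; new: +{$,a}
  FOLLOW(S)={$,a,b,c}  FOLLOW(A)={$,a,b,c}  FOLLOW(B)={$,a,b,c}  FOLLOW(C)={$,a,b,c}
[2] done
  FOLLOW(S)={$,a,b,c}  FOLLOW(A)={$,a,b,c}  FOLLOW(B)={$,a,b,c}  FOLLOW(C)={$,a,b,c}

FOLLOW(S) = ["$", "a", "b", "c"]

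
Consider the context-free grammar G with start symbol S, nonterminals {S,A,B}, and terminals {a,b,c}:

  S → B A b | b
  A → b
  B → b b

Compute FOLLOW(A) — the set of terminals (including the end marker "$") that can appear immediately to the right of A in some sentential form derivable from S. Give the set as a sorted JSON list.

FIRST iteration:
pass 1:
  A via A→b: +{b}
  B via B→b b: +{b}
  S via S→B A b: +{b}
  FIRST[S]={b}  FIRST[A]={b}  FIRST[B]={b}
pass 2: (stable)
  FIRST[S]={b}  FIRST[A]={b}  FIRST[B]={b}

Compute FOLLOW by fixpoint:
initialize: $ ∈ FOLLOW(S)
[1]
  S→B A b: FOLLOW(B) ⊇ FIRST(A) = {b}; new: +{b}
  S→B A b: FOLLOW(A) ⊇ FIRST(b) = {b}; new: +{b}
  S: {$}  A: {b}  B: {b}
[2] — fixpoint
  S: {$}  A: {b}  B: {b}

FOLLOW(A) = ["b"]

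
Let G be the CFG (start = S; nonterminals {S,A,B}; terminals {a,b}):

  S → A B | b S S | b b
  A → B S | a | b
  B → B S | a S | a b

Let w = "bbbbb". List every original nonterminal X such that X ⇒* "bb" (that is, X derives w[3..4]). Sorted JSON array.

CNF form of G:
  S -> A B | T1 T1 | T1 X2
  A -> B S | a | b
  B -> B S | T0 S | T0 T1
  T0 -> a
  T1 -> b
  X2 -> S S

CYK fill (cells [i..j] with 3 ≤ i ≤ j ≤ 4 only):
  cell(3,3) b: {A,T1}  orig:{A}
  cell(4,4) b: {A,T1}  orig:{A}
  cell(3,4) bb: {S}

Original NTs in T[3,4] deriving "bb": ["S"]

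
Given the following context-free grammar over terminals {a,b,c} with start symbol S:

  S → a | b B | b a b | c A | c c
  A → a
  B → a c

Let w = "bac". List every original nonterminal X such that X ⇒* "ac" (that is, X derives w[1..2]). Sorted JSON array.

Convert to CNF:
  S -> T1 A | T1 T1 | T2 B | T2 X3 | a
  A -> a
  B -> T0 T1
  T0 -> a
  T1 -> c
  T2 -> b
  X3 -> T0 T2

CYK fill — only the sub-triangle for w[1..2]:
  cell(1,1) a: {A,S,T0}  orig:{A,S}
  cell(2,2) c: {T1}  orig:{}
  cell(1,2) ac: {B}

Original NTs in T[1,2] deriving "ac": ["B"]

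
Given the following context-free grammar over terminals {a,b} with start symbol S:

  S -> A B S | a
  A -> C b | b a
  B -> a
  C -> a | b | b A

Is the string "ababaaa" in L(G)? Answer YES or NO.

Convert to CNF:
  S -> A X2 | a
  A -> C T0 | T0 T1
  B -> a
  C -> T0 A | a | b
  T0 -> b
  T1 -> a
  X2 -> B S

CYK fill:
  T[0,0] 'a' = {B,C,S,T1}  orig:{B,C,S}
  T[1,1] 'b' = {C,T0}  orig:{C}
  T[2,2] 'a' = {B,C,S,T1}  orig:{B,C,S}
  T[3,3] 'b' = {C,T0}  orig:{C}
  T[4,4] 'a' = {B,C,S,T1}  orig:{B,C,S}
  T[5,5] 'a' = {B,C,S,T1}  orig:{B,C,S}
  T[6,6] 'a' = {B,C,S,T1}  orig:{B,C,S}
  T[0,1] 'ab' = {A}
  T[1,2] 'ba' = {A}
  T[2,3] 'ab' = {A}
  T[3,4] 'ba' = {A}
  T[4,5] 'aa' = {X2}  orig:{}
  T[5,6] 'aa' = {X2}  orig:{}
  T[0,2] 'aba' = ∅
  T[1,3] 'bab' = {C}
  T[2,4] 'aba' = ∅
  T[3,5] 'baa' = ∅
  T[4,6] 'aaa' = ∅
  T[0,3] 'abab' = ∅
  T[1,4] 'baba' = ∅
  T[2,5] 'abaa' = {S}
  T[3,6] 'baaa' = {S}
  T[0,4] 'ababa' = ∅
  T[1,5] 'babaa' = ∅
  T[2,6] 'abaaa' = {X2}  orig:{}
  T[0,5] 'ababaa' = ∅
  T[1,6] 'babaaa' = ∅
  T[0,6] 'ababaaa' = {S}

S ∈ T[0,6] ⇒ YES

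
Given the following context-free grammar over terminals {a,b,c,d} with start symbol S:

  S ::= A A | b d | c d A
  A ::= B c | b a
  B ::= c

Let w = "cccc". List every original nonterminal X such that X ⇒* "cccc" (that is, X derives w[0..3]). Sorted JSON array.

Convert to CNF:
  S -> A A | T0 X4 | T1 T3
  A -> B T0 | T1 T2
  B -> c
  T0 -> c
  T1 -> b
  T2 -> a
  T3 -> d
  X4 -> T3 A

Fill CYK table bottom-up, restricted to cells inside w[0..3]:
  [0..0]={B,T0}  "c"  orig:{B}
  [1..1]={B,T0}  "c"  orig:{B}
  [2..2]={B,T0}  "c"  orig:{B}
  [3..3]={B,T0}  "c"  orig:{B}
  [0..1]={A}  "cc"
  [1..2]={A}  "cc"
  [2..3]={A}  "cc"
  [0..2]=∅  "ccc"
  [1..3]=∅  "ccc"
  [0..3]={S}  "cccc"

Original NTs in T[0,3] deriving "cccc": ["S"]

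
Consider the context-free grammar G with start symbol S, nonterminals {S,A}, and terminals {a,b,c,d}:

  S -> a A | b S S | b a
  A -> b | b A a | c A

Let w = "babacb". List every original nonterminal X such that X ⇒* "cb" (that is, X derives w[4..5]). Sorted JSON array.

CNF form of G:
  S -> T0 T1 | T0 X4 | T1 A
  A -> T0 X3 | T2 A | b
  T0 -> b
  T1 -> a
  T2 -> c
  X3 -> A T1
  X4 -> S S

Fill CYK table bottom-up — only the sub-triangle for w[4..5]:
  cell(4,4) c: {T2}  orig:{}
  cell(5,5) b: {A,T0}  orig:{A}
  cell(4,5) cb: {A}

Original NTs in T[4,5] deriving "cb": ["A"]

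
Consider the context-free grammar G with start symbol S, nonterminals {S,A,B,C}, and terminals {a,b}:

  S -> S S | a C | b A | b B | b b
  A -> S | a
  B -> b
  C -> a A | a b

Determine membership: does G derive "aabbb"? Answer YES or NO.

Convert to CNF:
  S -> S S | T0 C | T1 A | T1 B | T1 T1
  A -> S S | T0 C | T1 A | T1 B | T1 T1 | a
  B -> b
  C -> T0 A | T0 T1
  T0 -> a
  T1 -> b

Fill CYK table bottom-up:
  cell(0,0) a: {A,T0}  orig:{A}
  cell(1,1) a: {A,T0}  orig:{A}
  cell(2,2) b: {B,T1}  orig:{B}
  cell(3,3) b: {B,T1}  orig:{B}
  cell(4,4) b: {B,T1}  orig:{B}
  cell(0,1) aa: {C}
  cell(1,2) ab: {C}
  cell(2,3) bb: {A,S}
  cell(3,4) bb: {A,S}
  cell(0,2) aab: {A,S}
  cell(1,3) abb: {C}
  cell(2,4) bbb: {A,S}
  cell(0,3) aabb: {A,S}
  cell(1,4) abbb: {C}
  cell(0,4) aabbb: {A,S}

S ∈ T[0,4] ⇒ YES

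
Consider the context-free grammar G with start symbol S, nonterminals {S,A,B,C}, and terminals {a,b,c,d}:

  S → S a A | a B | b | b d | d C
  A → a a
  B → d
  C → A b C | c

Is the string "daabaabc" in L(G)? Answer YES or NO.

Convert to CNF:
  S -> S X4 | T0 B | T1 T2 | T2 C | b
  A -> T0 T0
  B -> d
  C -> A X3 | c
  T0 -> a
  T1 -> b
  T2 -> d
  X3 -> T1 C
  X4 -> T0 A

Fill CYK table bottom-up:
  T[0,0] 'd' = {B,T2}  orig:{B}
  T[1,1] 'a' = {T0}  orig:{}
  T[2,2] 'a' = {T0}  orig:{}
  T[3,3] 'b' = {S,T1}  orig:{S}
  T[4,4] 'a' = {T0}  orig:{}
  T[5,5] 'a' = {T0}  orig:{}
  T[6,6] 'b' = {S,T1}  orig:{S}
  T[7,7] 'c' = {C}
  T[0,1] 'da' = ∅
  T[1,2] 'aa' = {A}
  T[2,3] 'ab' = ∅
  T[3,4] 'ba' = ∅
  T[4,5] 'aa' = {A}
  T[5,6] 'ab' = ∅
  T[6,7] 'bc' = {X3}  orig:{}
  T[0,2] 'daa' = ∅
  T[1,3] 'aab' = ∅
  T[2,4] 'aba' = ∅
  T[3,5] 'baa' = ∅
  T[4,6] 'aab' = ∅
  T[5,7] 'abc' = ∅
  T[0,3] 'daab' = ∅
  T[1,4] 'aaba' = ∅
  T[2,5] 'abaa' = ∅
  T[3,6] 'baab' = ∅
  T[4,7] 'aabc' = {C}
  T[0,4] 'daaba' = ∅
  T[1,5] 'aabaa' = ∅
  T[2,6] 'abaab' = ∅
  T[3,7] 'baabc' = {X3}  orig:{}
  T[0,5] 'daabaa' = ∅
  T[1,6] 'aabaab' = ∅
  T[2,7] 'abaabc' = ∅
  T[0,6] 'daabaab' = ∅
  T[1,7] 'aabaabc' = {C}
  T[0,7] 'daabaabc' = {S}

S ∈ T[0,7] ⇒ YES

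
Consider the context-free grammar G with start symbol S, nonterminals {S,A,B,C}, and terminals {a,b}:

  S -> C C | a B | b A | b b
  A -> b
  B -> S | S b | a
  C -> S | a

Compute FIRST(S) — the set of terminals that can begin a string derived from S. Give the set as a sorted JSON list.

FIRST iteration:
pass 1:
  A via A→b: +{b}
  B via B→a: +{a}
  C via C→a: +{a}
  S via S→C C: +{a}
  S via S→b A: +{b}
  FIRST[S]={a,b}  FIRST[A]={b}  FIRST[B]={a}  FIRST[C]={a}
pass 2:
  B via B→S: +{b}
  C via C→S: +{b}
  FIRST[S]={a,b}  FIRST[A]={b}  FIRST[B]={a,b}  FIRST[C]={a,b}
pass 3: (stable)
  FIRST[S]={a,b}  FIRST[A]={b}  FIRST[B]={a,b}  FIRST[C]={a,b}

FIRST(S) = ["a", "b"]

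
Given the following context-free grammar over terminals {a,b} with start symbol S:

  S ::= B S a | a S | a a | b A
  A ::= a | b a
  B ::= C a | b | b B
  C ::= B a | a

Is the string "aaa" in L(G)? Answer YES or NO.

Convert to CNF:
  S -> B X2 | T0 A | T1 S | T1 T1
  A -> T0 T1 | a
  B -> C T1 | T0 B | b
  C -> B T1 | a
  T0 -> b
  T1 -> a
  X2 -> S T1

CYK fill:
  [0..0]={A,C,T1}  "a"  orig:{A,C}
  [1..1]={A,C,T1}  "a"  orig:{A,C}
  [2..2]={A,C,T1}  "a"  orig:{A,C}
  [0..1]={B,S}  "aa"
  [1..2]={B,S}  "aa"
  [0..2]={C,S,X2}  "aaa"  orig:{C,S}

S ∈ T[0,2] ⇒ YES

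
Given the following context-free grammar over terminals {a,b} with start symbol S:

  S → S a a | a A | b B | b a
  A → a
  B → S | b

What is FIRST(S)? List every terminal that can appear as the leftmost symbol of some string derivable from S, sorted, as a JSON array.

FIRST iteration:
[1]
  A via A→a: +{a}
  B via B→b: +{b}
  S via S→a A: +{a}
  S via S→b B: +{b}
  S: {a,b}  A: {a}  B: {b}
[2]
  B via B→S: +{a}
  S: {a,b}  A: {a}  B: {a,b}
[3] (no change)
  S: {a,b}  A: {a}  B: {a,b}

FIRST(S) = ["a", "b"]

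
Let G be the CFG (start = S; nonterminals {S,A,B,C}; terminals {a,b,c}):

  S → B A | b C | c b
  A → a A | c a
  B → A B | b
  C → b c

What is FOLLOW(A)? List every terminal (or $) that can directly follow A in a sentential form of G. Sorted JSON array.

Compute FIRST by fixpoint:
[1]
  A via A→a A: +{a}
  A via A→c a: +{c}
  B via B→A B: +{a,c}
  B via B→b: +{b}
  C via C→b c: +{b}
  S via S→B A: +{a,b,c}
  FIRST[S]={a,b,c}  FIRST[A]={a,c}  FIRST[B]={a,b,c}  FIRST[C]={b}
[2] — fixpoint
  FIRST[S]={a,b,c}  FIRST[A]={a,c}  FIRST[B]={a,b,c}  FIRST[C]={b}

Compute FOLLOW by fixpoint:
initialize: $ ∈ FOLLOW(S)
pass 1:
  B→A B: FOLLOW(A) ⊇ FIRST(B) = {a,b,c}; new: +{a,b,c}
  S→B A: FOLLOW(B) ⊇ FIRST(A) = {a,c}; new: +{a,c}
  S→B A: FOLLOW(A) ⊇ FOLLOW(S) ⊇ {$}; new: +{$}
  S→b C: FOLLOW(C) ⊇ FOLLOW(S) ⊇ {$}; new: +{$}
  S: {$}  A: {$,a,b,c}  B: {a,c}  C: {$}
pass 2: — fixpoint
  S: {$}  A: {$,a,b,c}  B: {a,c}  C: {$}

FOLLOW(A) = ["$", "a", "b", "c"]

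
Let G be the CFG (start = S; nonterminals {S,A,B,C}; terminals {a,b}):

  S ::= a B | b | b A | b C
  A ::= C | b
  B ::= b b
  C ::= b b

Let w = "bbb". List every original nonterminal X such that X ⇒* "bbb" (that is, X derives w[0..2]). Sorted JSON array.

CNF form of G:
  S -> T0 A | T0 C | T1 B | b
  A -> T0 T0 | b
  B -> T0 T0
  C -> T0 T0
  T0 -> b
  T1 -> a

CYK table (by increasing span), restricted to cells inside w[0..2]:
  T[0,0] 'b' = {A,S,T0}  orig:{A,S}
  T[1,1] 'b' = {A,S,T0}  orig:{A,S}
  T[2,2] 'b' = {A,S,T0}  orig:{A,S}
  T[0,1] 'bb' = {A,B,C,S}
  T[1,2] 'bb' = {A,B,C,S}
  T[0,2] 'bbb' = {S}

Original NTs in T[0,2] deriving "bbb": ["S"]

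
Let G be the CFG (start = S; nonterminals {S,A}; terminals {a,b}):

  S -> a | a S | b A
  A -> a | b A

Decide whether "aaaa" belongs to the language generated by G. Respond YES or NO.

CNF form of G:
  S -> T0 A | T1 S | a
  A -> T0 A | a
  T0 -> b
  T1 -> a

CYK fill:
  [0..0]={A,S,T1}  "a"  orig:{A,S}
  [1..1]={A,S,T1}  "a"  orig:{A,S}
  [2..2]={A,S,T1}  "a"  orig:{A,S}
  [3..3]={A,S,T1}  "a"  orig:{A,S}
  [0..1]={S}  "aa"
  [1..2]={S}  "aa"
  [2..3]={S}  "aa"
  [0..2]={S}  "aaa"
  [1..3]={S}  "aaa"
  [0..3]={S}  "aaaa"

S ∈ T[0,3] ⇒ YES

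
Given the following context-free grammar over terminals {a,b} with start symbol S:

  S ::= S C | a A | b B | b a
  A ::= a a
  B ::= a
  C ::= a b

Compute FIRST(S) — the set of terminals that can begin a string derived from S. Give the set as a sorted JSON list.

FIRST sets, iterate to fixpoint:
round 1:
  A via A→a a: +{a}
  B via B→a: +{a}
  C via C→a b: +{a}
  S via S→a A: +{a}
  S via S→b B: +{b}
  FIRST[S]={a,b}  FIRST[A]={a}  FIRST[B]={a}  FIRST[C]={a}
round 2: — fixpoint
  FIRST[S]={a,b}  FIRST[A]={a}  FIRST[B]={a}  FIRST[C]={a}

FIRST(S) = ["a", "b"]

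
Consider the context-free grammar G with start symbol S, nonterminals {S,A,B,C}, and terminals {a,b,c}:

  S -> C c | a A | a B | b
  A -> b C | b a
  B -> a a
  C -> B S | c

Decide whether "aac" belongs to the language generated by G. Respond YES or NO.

CNF form of G:
  S -> C T2 | T1 A | T1 B | b
  A -> T0 C | T0 T1
  B -> T1 T1
  C -> B S | c
  T0 -> b
  T1 -> a
  T2 -> c

CYK fill:
  cell(0,0) a: {T1}  orig:{}
  cell(1,1) a: {T1}  orig:{}
  cell(2,2) c: {C,T2}  orig:{C}
  cell(0,1) aa: {B}
  cell(1,2) ac: ∅
  cell(0,2) aac: ∅

S ∉ T[0,2] ⇒ NO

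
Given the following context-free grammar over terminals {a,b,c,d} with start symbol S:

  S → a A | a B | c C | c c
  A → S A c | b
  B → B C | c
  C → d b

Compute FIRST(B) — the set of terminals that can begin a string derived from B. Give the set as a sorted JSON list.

FIRST sets, iterate to fixpoint:
iter 1:
  A via A→b: +{b}
  B via B→c: +{c}
  C via C→d b: +{d}
  S via S→a A: +{a}
  S via S→c C: +{c}
  FIRST[S]={a,c}  FIRST[A]={b}  FIRST[B]={c}  FIRST[C]={d}
iter 2:
  A via A→S A c: +{a,c}
  FIRST[S]={a,c}  FIRST[A]={a,b,c}  FIRST[B]={c}  FIRST[C]={d}
iter 3: — fixpoint
  FIRST[S]={a,c}  FIRST[A]={a,b,c}  FIRST[B]={c}  FIRST[C]={d}

FIRST(B) = ["c"]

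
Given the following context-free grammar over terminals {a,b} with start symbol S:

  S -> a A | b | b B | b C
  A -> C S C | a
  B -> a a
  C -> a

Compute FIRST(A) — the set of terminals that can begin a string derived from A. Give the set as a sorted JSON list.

FIRST iteration:
[1]
  A via A→a: +{a}
  B via B→a a: +{a}
  C via C→a: +{a}
  S via S→a A: +{a}
  S via S→b: +{b}
  FIRST[S]={a,b}  FIRST[A]={a}  FIRST[B]={a}  FIRST[C]={a}
[2] — fixpoint
  FIRST[S]={a,b}  FIRST[A]={a}  FIRST[B]={a}  FIRST[C]={a}

FIRST(A) = ["a"]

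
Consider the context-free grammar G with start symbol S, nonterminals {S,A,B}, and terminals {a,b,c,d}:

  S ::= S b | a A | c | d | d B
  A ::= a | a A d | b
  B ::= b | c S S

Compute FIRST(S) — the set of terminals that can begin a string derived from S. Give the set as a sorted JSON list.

Compute FIRST by fixpoint:
iter 1:
  A via A→a: +{a}
  A via A→b: +{b}
  B via B→b: +{b}
  B via B→c S S: +{c}
  S via S→a A: +{a}
  S via S→c: +{c}
  S via S→d: +{d}
  FIRST(S)={a,c,d}  FIRST(A)={a,b}  FIRST(B)={b,c}
iter 2: (no change)
  FIRST(S)={a,c,d}  FIRST(A)={a,b}  FIRST(B)={b,c}

FIRST(S) = ["a", "c", "d"]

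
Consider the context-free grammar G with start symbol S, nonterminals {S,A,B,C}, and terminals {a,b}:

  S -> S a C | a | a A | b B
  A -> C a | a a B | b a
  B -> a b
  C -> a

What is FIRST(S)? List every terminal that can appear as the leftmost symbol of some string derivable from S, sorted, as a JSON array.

FIRST iteration:
iter 1:
  A via A→a a B: +{a}
  A via A→b a: +{b}
  B via B→a b: +{a}
  C via C→a: +{a}
  S via S→a: +{a}
  S via S→b B: +{b}
  S: {a,b}  A: {a,b}  B: {a}  C: {a}
iter 2: (no change)
  S: {a,b}  A: {a,b}  B: {a}  C: {a}

FIRST(S) = ["a", "b"]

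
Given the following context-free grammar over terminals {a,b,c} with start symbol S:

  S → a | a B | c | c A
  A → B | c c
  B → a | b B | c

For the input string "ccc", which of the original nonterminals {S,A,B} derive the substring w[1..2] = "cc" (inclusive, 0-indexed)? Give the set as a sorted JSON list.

CNF form of G:
  S -> T1 A | T2 B | a | c
  A -> T0 B | T1 T1 | a | c
  B -> T0 B | a | c
  T0 -> b
  T1 -> c
  T2 -> a

Fill CYK table bottom-up — only the sub-triangle for w[1..2]:
  T[1,1] 'c' = {A,B,S,T1}  orig:{A,B,S}
  T[2,2] 'c' = {A,B,S,T1}  orig:{A,B,S}
  T[1,2] 'cc' = {A,S}

Original NTs in T[1,2] deriving "cc": ["A", "S"]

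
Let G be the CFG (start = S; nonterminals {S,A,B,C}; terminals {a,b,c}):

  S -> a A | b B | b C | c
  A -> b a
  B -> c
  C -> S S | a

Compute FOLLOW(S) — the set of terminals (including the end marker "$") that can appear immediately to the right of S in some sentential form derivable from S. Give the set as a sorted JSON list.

FIRST sets, iterate to fixpoint:
round 1:
  A via A→b a: +{b}
  B via B→c: +{c}
  C via C→a: +{a}
  S via S→a A: +{a}
  S via S→b B: +{b}
  S via S→c: +{c}
  FIRST(S)={a,b,c}  FIRST(A)={b}  FIRST(B)={c}  FIRST(C)={a}
round 2:
  C via C→S S: +{b,c}
  FIRST(S)={a,b,c}  FIRST(A)={b}  FIRST(B)={c}  FIRST(C)={a,b,c}
round 3: — fixpoint
  FIRST(S)={a,b,c}  FIRST(A)={b}  FIRST(B)={c}  FIRST(C)={a,b,c}

FOLLOW sets:
FOLLOW(S) := {$}
[1]
  C→S S: FOLLOW(S) ⊇ FIRST(S) = {a,b,c}; new: +{a,b,c}
  S→a A: FOLLOW(A) ⊇ FOLLOW(S) ⊇ {$,a,b,c}; new: +{$,a,b,c}
  S→b B: FOLLOW(B) ⊇ FOLLOW(S) ⊇ {$,a,b,c}; new: +{$,a,b,c}
  S→b C: FOLLOW(C) ⊇ FOLLOW(S) ⊇ {$,a,b,c}; new: +{$,a,b,c}
  S: {$,a,b,c}  A: {$,a,b,c}  B: {$,a,b,c}  C: {$,a,b,c}
[2] done
  S: {$,a,b,c}  A: {$,a,b,c}  B: {$,a,b,c}  C: {$,a,b,c}

FOLLOW(S) = ["$", "a", "b", "c"]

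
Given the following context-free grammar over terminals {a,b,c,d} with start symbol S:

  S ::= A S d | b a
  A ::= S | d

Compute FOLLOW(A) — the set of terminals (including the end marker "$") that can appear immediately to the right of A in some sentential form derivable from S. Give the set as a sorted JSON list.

FIRST iteration:
iter 1:
  A via A→d: +{d}
  S via S→A S d: +{d}
  S via S→b a: +{b}
  S: {b,d}  A: {d}
iter 2:
  A via A→S: +{b}
  S: {b,d}  A: {b,d}
iter 3: (stable)
  S: {b,d}  A: {b,d}

FOLLOW iteration:
seed FOLLOW(S) with $
[1]
  S→A S d: FOLLOW(A) ⊇ FIRST(S) = {b,d}; new: +{b,d}
  S→A S d: FOLLOW(S) ⊇ FIRST(d) = {d}; new: +{d}
  FOLLOW[S]={$,d}  FOLLOW[A]={b,d}
[2]
  A→S: FOLLOW(S) ⊇ FOLLOW(A) ⊇ {b,d}; new: +{b}
  FOLLOW[S]={$,b,d}  FOLLOW[A]={b,d}
[3] — fixpoint
  FOLLOW[S]={$,b,d}  FOLLOW[A]={b,d}

FOLLOW(A) = ["b", "d"]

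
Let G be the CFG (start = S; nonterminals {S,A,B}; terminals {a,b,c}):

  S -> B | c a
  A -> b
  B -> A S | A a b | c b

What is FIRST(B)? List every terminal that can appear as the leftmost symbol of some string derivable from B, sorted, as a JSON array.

Compute FIRST by fixpoint:
iter 1:
  A via A→b: +{b}
  B via B→A S: +{b}
  B via B→c b: +{c}
  S via S→B: +{b,c}
  FIRST(S)={b,c}  FIRST(A)={b}  FIRST(B)={b,c}
iter 2: done
  FIRST(S)={b,c}  FIRST(A)={b}  FIRST(B)={b,c}

FIRST(B) = ["b", "c"]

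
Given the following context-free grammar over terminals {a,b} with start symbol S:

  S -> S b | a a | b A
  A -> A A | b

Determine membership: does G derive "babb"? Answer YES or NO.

CNF form of G:
  S -> S T0 | T0 A | T1 T1
  A -> A A | b
  T0 -> b
  T1 -> a

Fill CYK table bottom-up:
  T[0,0] 'b' = {A,T0}  orig:{A}
  T[1,1] 'a' = {T1}  orig:{}
  T[2,2] 'b' = {A,T0}  orig:{A}
  T[3,3] 'b' = {A,T0}  orig:{A}
  T[0,1] 'ba' = ∅
  T[1,2] 'ab' = ∅
  T[2,3] 'bb' = {A,S}
  T[0,2] 'bab' = ∅
  T[1,3] 'abb' = ∅
  T[0,3] 'babb' = ∅

S ∉ T[0,3] ⇒ NO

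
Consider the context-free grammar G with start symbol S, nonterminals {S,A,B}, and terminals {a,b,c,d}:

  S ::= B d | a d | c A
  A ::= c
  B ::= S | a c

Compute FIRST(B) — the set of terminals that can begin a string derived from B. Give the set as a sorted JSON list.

FIRST iteration:
iter 1:
  A via A→c: +{c}
  B via B→a c: +{a}
  S via S→B d: +{a}
  S via S→c A: +{c}
  FIRST(S)={a,c}  FIRST(A)={c}  FIRST(B)={a}
iter 2:
  B via B→S: +{c}
  FIRST(S)={a,c}  FIRST(A)={c}  FIRST(B)={a,c}
iter 3: (stable)
  FIRST(S)={a,c}  FIRST(A)={c}  FIRST(B)={a,c}

FIRST(B) = ["a", "c"]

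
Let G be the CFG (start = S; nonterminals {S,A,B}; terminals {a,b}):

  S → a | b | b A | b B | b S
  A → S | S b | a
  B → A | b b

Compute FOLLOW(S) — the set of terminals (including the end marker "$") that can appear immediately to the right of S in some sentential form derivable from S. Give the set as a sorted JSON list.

Compute FIRST by fixpoint:
iter 1:
  A via A→a: +{a}
  B via B→A: +{a}
  B via B→b b: +{b}
  S via S→a: +{a}
  S via S→b: +{b}
  S: {a,b}  A: {a}  B: {a,b}
iter 2:
  A via A→S: +{b}
  S: {a,b}  A: {a,b}  B: {a,b}
iter 3: (no change)
  S: {a,b}  A: {a,b}  B: {a,b}

FOLLOW sets:
FOLLOW(S) := {$}
pass 1:
  A→S b: FOLLOW(S) ⊇ FIRST(b) = {b}; new: +{b}
  S→b A: FOLLOW(A) ⊇ FOLLOW(S) ⊇ {$,b}; new: +{$,b}
  S→b B: FOLLOW(B) ⊇ FOLLOW(S) ⊇ {$,b}; new: +{$,b}
  FOLLOW(S)={$,b}  FOLLOW(A)={$,b}  FOLLOW(B)={$,b}
pass 2: (stable)
  FOLLOW(S)={$,b}  FOLLOW(A)={$,b}  FOLLOW(B)={$,b}

FOLLOW(S) = ["$", "b"]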